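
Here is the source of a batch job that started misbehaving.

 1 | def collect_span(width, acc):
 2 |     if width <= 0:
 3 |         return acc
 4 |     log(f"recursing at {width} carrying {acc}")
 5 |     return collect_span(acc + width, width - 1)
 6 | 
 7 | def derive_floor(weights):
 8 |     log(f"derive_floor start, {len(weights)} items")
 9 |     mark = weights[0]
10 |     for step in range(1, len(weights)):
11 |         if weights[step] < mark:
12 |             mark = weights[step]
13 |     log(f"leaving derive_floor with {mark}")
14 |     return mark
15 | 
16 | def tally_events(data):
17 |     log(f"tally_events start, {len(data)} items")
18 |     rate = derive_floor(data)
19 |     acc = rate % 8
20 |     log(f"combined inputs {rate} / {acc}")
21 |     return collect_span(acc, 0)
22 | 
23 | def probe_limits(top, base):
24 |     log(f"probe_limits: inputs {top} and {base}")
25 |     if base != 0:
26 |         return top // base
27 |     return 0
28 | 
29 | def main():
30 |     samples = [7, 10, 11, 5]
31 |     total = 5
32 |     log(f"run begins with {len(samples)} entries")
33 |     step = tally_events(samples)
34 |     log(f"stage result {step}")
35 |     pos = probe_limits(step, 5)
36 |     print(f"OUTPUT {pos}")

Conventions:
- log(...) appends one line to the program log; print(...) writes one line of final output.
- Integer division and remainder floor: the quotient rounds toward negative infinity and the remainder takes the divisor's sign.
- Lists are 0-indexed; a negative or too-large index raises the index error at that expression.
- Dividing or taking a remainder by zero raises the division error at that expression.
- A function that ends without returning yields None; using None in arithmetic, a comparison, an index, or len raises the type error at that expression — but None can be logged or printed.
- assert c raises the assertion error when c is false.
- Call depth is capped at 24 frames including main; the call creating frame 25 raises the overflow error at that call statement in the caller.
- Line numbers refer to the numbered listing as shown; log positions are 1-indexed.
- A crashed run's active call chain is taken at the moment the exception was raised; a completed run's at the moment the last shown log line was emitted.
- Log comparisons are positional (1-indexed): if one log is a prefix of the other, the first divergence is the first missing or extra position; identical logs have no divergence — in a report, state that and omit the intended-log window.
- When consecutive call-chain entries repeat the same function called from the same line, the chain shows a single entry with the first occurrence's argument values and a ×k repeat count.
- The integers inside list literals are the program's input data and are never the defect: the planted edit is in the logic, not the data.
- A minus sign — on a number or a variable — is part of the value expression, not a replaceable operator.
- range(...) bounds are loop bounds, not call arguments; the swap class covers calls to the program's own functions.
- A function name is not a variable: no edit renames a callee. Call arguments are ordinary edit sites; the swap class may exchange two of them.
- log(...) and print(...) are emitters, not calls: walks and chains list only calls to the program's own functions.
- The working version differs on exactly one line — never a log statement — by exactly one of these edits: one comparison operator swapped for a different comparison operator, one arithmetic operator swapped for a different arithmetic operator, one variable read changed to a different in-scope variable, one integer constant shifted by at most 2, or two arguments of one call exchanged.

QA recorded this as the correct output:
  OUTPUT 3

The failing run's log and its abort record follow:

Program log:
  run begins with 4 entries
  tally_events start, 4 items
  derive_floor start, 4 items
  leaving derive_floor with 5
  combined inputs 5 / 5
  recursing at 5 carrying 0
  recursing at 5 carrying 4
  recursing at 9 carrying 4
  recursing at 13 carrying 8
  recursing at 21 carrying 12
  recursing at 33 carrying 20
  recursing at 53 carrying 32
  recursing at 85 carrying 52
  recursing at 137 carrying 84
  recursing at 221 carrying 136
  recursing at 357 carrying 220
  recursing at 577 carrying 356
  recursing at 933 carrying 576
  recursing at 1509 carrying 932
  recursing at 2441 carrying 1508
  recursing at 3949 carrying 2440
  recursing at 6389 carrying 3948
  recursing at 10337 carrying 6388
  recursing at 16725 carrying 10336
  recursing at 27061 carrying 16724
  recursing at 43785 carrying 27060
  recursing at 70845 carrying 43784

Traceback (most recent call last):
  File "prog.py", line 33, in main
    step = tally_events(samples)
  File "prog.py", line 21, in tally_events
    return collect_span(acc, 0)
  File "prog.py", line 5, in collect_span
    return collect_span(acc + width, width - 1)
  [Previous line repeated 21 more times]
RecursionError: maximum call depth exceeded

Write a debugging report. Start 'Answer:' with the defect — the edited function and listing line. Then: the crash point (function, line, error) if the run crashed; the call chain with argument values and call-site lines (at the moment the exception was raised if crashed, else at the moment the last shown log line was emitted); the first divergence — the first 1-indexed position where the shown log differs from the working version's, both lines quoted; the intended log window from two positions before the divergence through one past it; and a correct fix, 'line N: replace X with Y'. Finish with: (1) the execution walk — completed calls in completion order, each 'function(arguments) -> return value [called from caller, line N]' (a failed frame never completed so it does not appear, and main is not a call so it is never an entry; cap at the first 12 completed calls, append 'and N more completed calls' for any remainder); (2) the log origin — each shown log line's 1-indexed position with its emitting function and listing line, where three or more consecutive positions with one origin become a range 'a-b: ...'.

Answer: the defect is in collect_span at line 5.
Key observation: The earliest visible damage is log position 7 — 'recursing at 5 carrying 4' rather than the intended 'recursing at 4 carrying 5'.
Crash: collect_span, line 5, RecursionError.
Call chain: main -> tally_events([7, 10, 11, 5]) (called at line 33) -> collect_span(5, 0) (called at line 21) -> collect_span(5, 4) (called at line 5) ×21.
First divergence: position 7 — shown 'recursing at 5 carrying 4', intended 'recursing at 4 carrying 5'.
Intended log window:
  5: combined inputs 5 / 5
  6: recursing at 5 carrying 0
  7: recursing at 4 carrying 5
  8: recursing at 3 carrying 9
Execution walk:
  derive_floor([7, 10, 11, 5]) -> 5  [called from tally_events, line 18]
Origin of each log line:
  1: logged in main at line 32
  2: logged in tally_events at line 17
  3: logged in derive_floor at line 8
  4: logged in derive_floor at line 13
  5: logged in tally_events at line 20
  6-27: logged in collect_span at line 4
A correct fix: line 5: replace `collect_span(acc + width, width - 1)` with `collect_span(width - 1, acc + width)`.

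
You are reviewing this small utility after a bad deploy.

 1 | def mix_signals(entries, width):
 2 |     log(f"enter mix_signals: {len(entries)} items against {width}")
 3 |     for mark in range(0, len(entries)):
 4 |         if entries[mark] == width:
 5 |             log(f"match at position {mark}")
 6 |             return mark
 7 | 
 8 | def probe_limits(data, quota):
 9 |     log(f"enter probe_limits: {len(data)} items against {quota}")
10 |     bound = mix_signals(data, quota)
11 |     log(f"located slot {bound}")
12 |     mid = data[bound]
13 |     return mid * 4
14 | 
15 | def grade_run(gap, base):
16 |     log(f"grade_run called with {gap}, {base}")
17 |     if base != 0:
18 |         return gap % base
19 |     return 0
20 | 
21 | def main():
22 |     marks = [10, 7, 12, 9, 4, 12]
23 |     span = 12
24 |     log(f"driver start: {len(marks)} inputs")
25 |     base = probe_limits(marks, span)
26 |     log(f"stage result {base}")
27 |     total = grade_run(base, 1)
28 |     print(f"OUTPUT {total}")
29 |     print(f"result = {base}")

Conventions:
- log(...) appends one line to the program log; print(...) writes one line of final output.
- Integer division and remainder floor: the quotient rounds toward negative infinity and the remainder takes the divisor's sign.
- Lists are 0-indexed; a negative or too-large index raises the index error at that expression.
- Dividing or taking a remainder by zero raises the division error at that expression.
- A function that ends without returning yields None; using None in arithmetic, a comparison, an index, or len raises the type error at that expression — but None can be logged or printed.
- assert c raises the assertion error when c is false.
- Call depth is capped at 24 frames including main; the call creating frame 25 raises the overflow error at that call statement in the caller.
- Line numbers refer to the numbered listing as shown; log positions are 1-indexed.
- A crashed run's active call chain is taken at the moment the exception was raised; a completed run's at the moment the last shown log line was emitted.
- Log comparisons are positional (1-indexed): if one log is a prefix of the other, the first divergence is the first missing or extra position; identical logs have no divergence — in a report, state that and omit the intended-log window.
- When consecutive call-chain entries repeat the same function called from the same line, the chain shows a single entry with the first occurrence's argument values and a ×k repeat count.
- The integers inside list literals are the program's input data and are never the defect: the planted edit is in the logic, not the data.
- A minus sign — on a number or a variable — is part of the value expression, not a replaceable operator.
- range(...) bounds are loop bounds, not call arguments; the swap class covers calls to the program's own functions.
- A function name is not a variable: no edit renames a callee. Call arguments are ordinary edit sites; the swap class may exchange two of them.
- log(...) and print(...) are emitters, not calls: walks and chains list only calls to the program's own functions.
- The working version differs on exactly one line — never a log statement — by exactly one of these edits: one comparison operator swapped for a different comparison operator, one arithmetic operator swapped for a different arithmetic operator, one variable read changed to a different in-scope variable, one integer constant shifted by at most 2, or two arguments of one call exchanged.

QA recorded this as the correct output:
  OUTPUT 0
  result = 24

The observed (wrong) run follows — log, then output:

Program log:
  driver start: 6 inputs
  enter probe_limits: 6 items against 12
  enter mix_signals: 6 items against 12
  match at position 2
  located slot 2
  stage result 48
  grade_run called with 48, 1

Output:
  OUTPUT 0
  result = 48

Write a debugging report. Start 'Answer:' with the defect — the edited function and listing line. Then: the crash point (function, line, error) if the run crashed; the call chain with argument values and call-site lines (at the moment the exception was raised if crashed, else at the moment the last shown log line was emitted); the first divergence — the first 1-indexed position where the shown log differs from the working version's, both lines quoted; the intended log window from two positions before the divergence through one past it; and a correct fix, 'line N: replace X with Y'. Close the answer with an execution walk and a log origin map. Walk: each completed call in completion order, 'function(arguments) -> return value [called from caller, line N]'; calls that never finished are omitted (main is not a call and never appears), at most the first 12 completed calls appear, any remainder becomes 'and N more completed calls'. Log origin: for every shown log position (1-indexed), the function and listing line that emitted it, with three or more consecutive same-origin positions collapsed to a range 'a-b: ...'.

Answer: the defect is in probe_limits at line 13.
The tell: At log position 6 the runs split — shown 'stage result 48', but the working version logs 'stage result 24'.
Call chain: main -> grade_run(48, 1) (called at line 27).
First divergence: position 6 — shown 'stage result 48', intended 'stage result 24'.
Intended log window:
  4: match at position 2
  5: located slot 2
  6: stage result 24
  7: grade_run called with 24, 1
Execution walk:
  mix_signals([10, 7, 12, 9, 4, 12], 12) -> 2  [called from probe_limits, line 10]
  probe_limits([10, 7, 12, 9, 4, 12], 12) -> 48  [called from main, line 25]
  grade_run(48, 1) -> 0  [called from main, line 27]
Log origin:
  1: emitted by main (line 24)
  2: emitted by probe_limits (line 9)
  3: emitted by mix_signals (line 2)
  4: emitted by mix_signals (line 5)
  5: emitted by probe_limits (line 11)
  6: emitted by main (line 26)
  7: emitted by grade_run (line 16)
A correct fix: line 13: replace `4` with `2`.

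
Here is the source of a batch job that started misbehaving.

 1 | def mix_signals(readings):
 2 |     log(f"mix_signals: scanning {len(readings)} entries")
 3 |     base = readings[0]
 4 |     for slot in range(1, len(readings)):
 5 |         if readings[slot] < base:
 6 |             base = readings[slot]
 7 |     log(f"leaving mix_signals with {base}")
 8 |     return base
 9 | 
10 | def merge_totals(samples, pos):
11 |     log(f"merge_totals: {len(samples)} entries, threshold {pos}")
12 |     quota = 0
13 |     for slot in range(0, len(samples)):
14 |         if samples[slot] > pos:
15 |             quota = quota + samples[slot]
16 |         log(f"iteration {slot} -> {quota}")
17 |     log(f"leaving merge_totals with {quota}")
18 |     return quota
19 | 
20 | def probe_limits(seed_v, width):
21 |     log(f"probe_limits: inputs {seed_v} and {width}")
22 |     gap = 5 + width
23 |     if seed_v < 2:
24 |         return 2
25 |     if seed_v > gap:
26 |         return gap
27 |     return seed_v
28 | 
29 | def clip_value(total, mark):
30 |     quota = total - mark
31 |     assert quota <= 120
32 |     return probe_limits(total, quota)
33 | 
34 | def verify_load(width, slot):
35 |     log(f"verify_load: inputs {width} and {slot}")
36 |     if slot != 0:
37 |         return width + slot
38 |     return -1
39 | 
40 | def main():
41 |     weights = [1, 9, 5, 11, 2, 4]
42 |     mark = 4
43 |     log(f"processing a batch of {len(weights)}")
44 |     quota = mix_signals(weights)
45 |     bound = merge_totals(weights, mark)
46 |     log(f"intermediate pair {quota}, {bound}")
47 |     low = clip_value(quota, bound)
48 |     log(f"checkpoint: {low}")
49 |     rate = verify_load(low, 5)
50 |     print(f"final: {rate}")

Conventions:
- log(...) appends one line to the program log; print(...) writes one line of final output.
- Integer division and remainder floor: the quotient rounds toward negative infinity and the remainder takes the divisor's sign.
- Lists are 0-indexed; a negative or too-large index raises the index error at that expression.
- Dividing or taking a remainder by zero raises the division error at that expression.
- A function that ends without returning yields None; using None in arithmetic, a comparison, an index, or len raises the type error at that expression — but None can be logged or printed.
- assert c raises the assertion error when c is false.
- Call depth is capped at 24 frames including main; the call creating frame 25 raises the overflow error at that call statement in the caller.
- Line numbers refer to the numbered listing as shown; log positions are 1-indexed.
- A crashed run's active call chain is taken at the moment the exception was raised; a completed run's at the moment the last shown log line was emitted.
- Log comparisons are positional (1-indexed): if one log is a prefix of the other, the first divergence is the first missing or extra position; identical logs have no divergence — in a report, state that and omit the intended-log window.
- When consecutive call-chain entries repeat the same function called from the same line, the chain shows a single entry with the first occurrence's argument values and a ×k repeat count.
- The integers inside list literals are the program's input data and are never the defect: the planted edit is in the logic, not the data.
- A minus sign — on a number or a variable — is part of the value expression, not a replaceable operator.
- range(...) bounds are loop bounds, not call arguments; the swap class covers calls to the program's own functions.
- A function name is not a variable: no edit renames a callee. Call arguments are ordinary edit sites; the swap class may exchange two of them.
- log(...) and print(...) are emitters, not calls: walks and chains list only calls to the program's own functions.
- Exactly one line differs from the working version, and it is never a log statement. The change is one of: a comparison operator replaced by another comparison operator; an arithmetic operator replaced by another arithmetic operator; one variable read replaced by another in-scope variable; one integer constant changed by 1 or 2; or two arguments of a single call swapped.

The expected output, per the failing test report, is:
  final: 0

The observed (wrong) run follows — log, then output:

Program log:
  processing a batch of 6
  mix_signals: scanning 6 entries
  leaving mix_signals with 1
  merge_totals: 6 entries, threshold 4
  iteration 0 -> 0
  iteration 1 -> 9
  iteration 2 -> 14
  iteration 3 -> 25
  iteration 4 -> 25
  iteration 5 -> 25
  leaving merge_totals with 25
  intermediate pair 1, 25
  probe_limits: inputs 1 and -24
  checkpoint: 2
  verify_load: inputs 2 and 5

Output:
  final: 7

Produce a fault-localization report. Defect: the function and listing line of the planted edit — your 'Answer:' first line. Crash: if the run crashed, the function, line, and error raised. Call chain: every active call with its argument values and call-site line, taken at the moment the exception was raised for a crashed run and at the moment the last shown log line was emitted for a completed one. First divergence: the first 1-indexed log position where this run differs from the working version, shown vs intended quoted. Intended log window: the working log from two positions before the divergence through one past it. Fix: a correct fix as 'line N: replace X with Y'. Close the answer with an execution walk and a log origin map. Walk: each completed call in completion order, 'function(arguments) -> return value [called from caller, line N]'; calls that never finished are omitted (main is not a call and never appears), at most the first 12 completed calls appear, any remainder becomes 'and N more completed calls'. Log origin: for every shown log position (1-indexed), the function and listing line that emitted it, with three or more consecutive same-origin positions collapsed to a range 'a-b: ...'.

Answer: the defect is in verify_load at line 37.
Key fact: Every logged value matches the working version; the printed result is what differs.
Call chain: main -> verify_load(2, 5) (called at line 49).
First divergence: none; the two logs match at every position.
Execution walk:
  mix_signals([1, 9, 5, 11, 2, 4]) -> 1  [called from main, line 44]
  merge_totals([1, 9, 5, 11, 2, 4], 4) -> 25  [called from main, line 45]
  probe_limits(1, -24) -> 2  [called from clip_value, line 32]
  clip_value(1, 25) -> 2  [called from main, line 47]
  verify_load(2, 5) -> 7  [called from main, line 49]
Log origin:
  1 — main, line 43
  2 — mix_signals, line 2
  3 — mix_signals, line 7
  4 — merge_totals, line 11
  5-10 — merge_totals, line 16
  11 — merge_totals, line 17
  12 — main, line 46
  13 — probe_limits, line 21
  14 — main, line 48
  15 — verify_load, line 35
A correct fix: line 37: replace `+` with `//`.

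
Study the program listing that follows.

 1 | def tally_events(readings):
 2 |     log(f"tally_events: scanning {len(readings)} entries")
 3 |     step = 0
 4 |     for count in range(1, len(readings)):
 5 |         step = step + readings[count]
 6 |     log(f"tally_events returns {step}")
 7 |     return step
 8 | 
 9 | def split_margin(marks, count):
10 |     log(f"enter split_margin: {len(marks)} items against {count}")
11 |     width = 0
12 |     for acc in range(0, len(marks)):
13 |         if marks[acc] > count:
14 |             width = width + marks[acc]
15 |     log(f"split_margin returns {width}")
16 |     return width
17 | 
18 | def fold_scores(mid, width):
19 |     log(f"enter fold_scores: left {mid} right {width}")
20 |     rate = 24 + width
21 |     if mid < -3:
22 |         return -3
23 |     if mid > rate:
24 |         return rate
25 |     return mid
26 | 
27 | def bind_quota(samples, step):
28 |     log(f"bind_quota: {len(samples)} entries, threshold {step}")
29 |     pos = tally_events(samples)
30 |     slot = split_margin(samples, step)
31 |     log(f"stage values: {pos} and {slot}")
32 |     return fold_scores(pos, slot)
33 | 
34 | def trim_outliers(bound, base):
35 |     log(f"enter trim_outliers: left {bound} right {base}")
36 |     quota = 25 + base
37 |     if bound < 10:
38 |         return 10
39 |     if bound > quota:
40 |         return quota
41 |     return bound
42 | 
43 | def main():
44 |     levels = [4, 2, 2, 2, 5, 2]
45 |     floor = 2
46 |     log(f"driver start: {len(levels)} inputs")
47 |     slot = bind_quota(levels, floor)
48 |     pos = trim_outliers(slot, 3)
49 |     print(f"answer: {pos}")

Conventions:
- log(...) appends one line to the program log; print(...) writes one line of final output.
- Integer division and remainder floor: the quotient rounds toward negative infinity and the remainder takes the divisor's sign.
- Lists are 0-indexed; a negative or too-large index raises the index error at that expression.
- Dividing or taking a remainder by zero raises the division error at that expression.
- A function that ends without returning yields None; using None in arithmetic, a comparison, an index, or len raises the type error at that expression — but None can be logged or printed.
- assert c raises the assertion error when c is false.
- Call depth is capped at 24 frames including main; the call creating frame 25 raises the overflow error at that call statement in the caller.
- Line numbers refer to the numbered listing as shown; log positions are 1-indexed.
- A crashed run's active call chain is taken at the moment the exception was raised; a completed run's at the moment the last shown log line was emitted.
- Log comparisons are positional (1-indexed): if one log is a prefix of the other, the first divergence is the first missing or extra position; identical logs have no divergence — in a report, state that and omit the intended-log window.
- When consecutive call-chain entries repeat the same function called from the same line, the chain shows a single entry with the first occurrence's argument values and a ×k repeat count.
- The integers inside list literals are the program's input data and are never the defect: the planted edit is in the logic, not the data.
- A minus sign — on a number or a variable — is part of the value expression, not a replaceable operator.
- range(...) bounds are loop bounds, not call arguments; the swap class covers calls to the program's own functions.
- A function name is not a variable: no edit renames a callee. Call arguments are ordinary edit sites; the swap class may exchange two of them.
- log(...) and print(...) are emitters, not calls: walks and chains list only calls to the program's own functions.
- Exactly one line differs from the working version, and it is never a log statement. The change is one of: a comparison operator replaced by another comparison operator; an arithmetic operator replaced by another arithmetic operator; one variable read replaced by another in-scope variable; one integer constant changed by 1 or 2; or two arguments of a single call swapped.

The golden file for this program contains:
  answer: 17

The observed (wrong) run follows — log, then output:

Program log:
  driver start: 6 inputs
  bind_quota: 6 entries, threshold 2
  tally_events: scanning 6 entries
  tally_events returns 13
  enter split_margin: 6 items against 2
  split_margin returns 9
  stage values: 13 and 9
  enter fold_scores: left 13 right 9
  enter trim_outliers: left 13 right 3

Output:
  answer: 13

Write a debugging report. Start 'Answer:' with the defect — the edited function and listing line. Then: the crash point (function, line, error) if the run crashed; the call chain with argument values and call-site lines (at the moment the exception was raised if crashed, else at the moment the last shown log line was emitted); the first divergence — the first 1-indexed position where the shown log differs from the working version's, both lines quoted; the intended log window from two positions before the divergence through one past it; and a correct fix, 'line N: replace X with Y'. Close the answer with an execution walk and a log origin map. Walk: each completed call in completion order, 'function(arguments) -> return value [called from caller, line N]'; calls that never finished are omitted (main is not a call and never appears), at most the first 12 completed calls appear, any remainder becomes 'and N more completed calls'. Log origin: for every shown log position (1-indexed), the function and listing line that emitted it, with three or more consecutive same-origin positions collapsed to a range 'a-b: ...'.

Answer: the defect is in tally_events at line 4.
Core observation: Everything matches until log position 4, which reads 'tally_events returns 13' in place of 'tally_events returns 17'.
Call chain: main -> trim_outliers(13, 3) (called at line 48).
First divergence: position 4 — the shown line 'tally_events returns 13' should read 'tally_events returns 17'.
Intended log window:
  2: bind_quota: 6 entries, threshold 2
  3: tally_events: scanning 6 entries
  4: tally_events returns 17
  5: enter split_margin: 6 items against 2
Execution walk:
  tally_events([4, 2, 2, 2, 5, 2]) -> 13  [called from bind_quota, line 29]
  split_margin([4, 2, 2, 2, 5, 2], 2) -> 9  [called from bind_quota, line 30]
  fold_scores(13, 9) -> 13  [called from bind_quota, line 32]
  bind_quota([4, 2, 2, 2, 5, 2], 2) -> 13  [called from main, line 47]
  trim_outliers(13, 3) -> 13  [called from main, line 48]
Log origins:
  1: logged in main at line 46
  2: logged in bind_quota at line 28
  3: logged in tally_events at line 2
  4: logged in tally_events at line 6
  5: logged in split_margin at line 10
  6: logged in split_margin at line 15
  7: logged in bind_quota at line 31
  8: logged in fold_scores at line 19
  9: logged in trim_outliers at line 35
A correct fix: line 4: replace `1` with `0`.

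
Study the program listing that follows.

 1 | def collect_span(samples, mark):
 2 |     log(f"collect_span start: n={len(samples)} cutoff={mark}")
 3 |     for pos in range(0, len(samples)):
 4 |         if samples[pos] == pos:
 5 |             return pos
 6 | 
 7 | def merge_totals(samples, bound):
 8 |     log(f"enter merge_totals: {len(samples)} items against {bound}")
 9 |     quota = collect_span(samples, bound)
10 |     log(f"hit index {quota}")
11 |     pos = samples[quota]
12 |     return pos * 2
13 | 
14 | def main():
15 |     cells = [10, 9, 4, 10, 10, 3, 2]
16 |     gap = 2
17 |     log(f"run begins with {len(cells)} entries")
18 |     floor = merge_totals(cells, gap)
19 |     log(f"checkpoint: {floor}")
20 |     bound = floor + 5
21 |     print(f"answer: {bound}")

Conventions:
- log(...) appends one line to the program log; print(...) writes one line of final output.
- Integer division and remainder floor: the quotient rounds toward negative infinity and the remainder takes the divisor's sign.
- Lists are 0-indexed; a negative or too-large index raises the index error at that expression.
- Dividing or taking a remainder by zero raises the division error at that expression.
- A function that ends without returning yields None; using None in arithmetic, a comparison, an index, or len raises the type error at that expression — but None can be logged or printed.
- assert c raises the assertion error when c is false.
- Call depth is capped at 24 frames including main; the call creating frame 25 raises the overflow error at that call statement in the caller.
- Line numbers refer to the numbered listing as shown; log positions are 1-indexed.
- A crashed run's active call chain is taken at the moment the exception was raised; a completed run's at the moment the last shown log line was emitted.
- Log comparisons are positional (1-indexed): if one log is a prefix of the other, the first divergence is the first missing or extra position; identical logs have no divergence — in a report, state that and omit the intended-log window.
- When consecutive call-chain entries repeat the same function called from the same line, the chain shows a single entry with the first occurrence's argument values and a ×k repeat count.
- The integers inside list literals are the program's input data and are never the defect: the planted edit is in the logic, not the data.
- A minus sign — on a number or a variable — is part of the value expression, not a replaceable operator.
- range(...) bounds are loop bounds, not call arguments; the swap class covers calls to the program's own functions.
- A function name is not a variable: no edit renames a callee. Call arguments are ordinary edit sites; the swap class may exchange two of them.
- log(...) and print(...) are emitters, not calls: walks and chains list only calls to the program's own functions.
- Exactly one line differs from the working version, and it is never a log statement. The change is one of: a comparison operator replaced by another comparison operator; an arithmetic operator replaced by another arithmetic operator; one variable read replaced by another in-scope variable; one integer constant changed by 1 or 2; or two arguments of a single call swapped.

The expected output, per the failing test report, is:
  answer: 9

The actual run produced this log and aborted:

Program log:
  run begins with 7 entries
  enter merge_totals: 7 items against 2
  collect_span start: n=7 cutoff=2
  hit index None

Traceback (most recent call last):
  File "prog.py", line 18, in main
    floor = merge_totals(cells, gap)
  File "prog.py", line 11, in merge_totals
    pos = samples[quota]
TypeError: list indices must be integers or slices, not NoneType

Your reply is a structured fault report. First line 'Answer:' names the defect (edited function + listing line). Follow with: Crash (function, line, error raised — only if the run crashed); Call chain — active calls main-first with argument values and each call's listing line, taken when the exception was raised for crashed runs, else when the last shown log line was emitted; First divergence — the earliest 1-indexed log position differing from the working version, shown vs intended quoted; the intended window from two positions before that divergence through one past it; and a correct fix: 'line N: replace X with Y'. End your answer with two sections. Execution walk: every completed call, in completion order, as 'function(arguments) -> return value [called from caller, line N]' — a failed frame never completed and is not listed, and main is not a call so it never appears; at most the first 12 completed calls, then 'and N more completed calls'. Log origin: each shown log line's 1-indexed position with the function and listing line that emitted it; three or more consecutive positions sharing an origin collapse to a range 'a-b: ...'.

Answer: the defect is in collect_span at line 4.
Key observation: The earliest visible damage is log position 4 — 'hit index None' rather than the intended 'hit index 6'.
Crash: merge_totals, line 11, TypeError.
Call chain: main -> merge_totals([10, 9, 4, 10, 10, 3, 2], 2) (called at line 18).
First divergence: position 4 — shown 'hit index None', intended 'hit index 6'.
Intended log window:
  2: enter merge_totals: 7 items against 2
  3: collect_span start: n=7 cutoff=2
  4: hit index 6
  5: checkpoint: 4
Execution walk:
  collect_span([10, 9, 4, 10, 10, 3, 2], 2) -> None  [called from merge_totals, line 9]
Log origin:
  1: emitted by main (line 17)
  2: emitted by merge_totals (line 8)
  3: emitted by collect_span (line 2)
  4: emitted by merge_totals (line 10)
A correct fix: line 4: replace `samples[pos] == pos` with `samples[pos] == mark`.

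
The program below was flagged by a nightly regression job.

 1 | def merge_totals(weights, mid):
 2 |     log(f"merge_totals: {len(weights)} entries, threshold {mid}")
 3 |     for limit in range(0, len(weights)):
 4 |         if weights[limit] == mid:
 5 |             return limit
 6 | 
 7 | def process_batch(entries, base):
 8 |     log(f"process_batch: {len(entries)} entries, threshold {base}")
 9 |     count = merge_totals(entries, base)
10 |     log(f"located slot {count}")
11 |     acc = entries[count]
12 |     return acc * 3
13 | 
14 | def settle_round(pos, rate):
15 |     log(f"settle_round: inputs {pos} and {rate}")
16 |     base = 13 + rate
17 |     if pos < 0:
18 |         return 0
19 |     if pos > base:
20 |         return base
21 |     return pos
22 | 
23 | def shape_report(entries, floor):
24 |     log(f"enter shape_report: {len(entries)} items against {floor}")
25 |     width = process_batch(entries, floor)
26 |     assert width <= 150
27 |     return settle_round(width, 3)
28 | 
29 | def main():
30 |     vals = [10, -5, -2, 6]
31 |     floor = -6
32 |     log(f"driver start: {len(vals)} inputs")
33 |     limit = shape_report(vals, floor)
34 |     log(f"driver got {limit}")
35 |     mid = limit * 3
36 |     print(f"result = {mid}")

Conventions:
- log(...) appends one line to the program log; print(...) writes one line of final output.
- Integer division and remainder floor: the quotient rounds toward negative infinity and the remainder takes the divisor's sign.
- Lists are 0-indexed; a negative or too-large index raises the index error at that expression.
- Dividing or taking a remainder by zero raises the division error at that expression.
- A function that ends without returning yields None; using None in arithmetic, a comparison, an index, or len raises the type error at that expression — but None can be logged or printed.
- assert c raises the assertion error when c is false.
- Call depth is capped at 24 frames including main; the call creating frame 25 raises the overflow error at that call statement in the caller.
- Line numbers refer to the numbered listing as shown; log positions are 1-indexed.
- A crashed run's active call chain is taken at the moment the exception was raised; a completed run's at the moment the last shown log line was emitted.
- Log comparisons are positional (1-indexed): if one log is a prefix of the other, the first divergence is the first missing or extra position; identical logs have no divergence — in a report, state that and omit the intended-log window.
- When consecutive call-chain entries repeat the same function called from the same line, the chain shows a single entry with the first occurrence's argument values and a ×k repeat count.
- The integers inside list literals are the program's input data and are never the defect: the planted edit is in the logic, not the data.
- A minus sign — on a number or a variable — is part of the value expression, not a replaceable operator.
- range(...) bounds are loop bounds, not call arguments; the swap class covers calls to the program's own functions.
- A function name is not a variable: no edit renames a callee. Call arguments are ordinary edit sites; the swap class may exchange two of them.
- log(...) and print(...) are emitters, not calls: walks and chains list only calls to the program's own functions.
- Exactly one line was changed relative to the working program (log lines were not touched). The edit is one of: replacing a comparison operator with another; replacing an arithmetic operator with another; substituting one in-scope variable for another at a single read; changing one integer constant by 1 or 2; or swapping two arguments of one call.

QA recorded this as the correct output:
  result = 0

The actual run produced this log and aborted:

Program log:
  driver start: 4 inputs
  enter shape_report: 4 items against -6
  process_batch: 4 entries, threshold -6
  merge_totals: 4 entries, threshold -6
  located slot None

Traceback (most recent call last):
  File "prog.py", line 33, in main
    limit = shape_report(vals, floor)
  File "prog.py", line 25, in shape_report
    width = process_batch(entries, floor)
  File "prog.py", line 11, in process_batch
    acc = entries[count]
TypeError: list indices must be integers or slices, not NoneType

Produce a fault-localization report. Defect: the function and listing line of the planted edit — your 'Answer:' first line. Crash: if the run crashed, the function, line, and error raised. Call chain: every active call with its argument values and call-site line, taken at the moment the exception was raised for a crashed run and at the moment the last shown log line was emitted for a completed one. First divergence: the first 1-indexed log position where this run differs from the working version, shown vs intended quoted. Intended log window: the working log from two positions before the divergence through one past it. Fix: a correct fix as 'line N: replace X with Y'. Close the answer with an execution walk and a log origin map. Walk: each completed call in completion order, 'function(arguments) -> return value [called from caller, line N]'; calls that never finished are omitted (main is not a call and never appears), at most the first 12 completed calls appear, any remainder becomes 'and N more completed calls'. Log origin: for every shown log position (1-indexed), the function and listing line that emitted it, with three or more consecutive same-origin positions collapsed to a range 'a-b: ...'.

Answer: the defect is in main at line 31.
Key observation: Log line 2 is where behavior first shows: 'enter shape_report: 4 items against -6' appears instead of 'enter shape_report: 4 items against -5'.
Crash: process_batch, line 11, TypeError.
Call chain: main -> shape_report([10, -5, -2, 6], -6) (called at line 33) -> process_batch([10, -5, -2, 6], -6) (called at line 25).
First divergence: position 2 — shown 'enter shape_report: 4 items against -6', intended 'enter shape_report: 4 items against -5'.
Intended log window:
  1: driver start: 4 inputs
  2: enter shape_report: 4 items against -5
  3: process_batch: 4 entries, threshold -5
Execution walk:
  merge_totals([10, -5, -2, 6], -6) -> None  [called from process_batch, line 9]
Log origin:
  1: logged in main at line 32
  2: logged in shape_report at line 24
  3: logged in process_batch at line 8
  4: logged in merge_totals at line 2
  5: logged in process_batch at line 10
A correct fix: line 31: replace `-6` with `-5`.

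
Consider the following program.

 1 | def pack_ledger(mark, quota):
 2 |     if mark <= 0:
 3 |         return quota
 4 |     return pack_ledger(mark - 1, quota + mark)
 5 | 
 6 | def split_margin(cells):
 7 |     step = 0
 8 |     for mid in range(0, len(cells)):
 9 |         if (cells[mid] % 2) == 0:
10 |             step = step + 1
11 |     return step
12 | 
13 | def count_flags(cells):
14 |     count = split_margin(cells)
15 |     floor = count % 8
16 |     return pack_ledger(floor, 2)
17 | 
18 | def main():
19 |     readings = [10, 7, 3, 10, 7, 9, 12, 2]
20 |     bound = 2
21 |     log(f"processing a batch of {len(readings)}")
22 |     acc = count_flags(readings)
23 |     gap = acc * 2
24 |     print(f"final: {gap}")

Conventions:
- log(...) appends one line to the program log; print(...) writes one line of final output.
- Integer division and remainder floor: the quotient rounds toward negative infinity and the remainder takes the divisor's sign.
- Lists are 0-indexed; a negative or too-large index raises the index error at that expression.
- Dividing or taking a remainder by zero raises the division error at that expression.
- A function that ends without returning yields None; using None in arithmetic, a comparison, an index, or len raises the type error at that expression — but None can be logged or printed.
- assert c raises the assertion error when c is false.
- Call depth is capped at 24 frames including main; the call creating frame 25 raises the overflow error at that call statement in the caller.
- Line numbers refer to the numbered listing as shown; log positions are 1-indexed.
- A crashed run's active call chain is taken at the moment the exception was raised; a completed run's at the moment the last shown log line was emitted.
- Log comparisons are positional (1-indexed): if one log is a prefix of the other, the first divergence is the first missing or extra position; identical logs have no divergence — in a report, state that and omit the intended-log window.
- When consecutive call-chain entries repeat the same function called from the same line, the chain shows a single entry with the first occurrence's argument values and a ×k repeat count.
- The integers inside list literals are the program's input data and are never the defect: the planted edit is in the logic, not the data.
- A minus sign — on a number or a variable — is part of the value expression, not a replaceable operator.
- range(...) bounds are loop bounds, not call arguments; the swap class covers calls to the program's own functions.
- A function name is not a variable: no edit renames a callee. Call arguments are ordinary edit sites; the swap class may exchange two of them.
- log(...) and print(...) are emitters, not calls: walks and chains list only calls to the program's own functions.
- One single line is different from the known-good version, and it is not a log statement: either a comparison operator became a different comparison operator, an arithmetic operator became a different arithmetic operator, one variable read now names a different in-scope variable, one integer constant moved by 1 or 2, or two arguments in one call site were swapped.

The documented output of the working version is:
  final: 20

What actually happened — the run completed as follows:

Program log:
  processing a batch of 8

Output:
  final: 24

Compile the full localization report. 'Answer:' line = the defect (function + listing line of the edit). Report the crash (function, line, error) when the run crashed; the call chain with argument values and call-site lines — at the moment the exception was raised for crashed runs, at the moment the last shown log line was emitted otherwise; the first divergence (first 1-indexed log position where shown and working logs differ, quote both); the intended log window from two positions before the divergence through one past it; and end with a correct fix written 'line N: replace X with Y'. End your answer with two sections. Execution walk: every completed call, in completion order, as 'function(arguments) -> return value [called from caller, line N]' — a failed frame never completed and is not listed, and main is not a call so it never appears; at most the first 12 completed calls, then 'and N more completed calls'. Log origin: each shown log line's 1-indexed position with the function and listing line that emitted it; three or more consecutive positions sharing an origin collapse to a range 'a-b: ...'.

Answer: the defect is in count_flags at line 16.
Key observation: No log line changed; the fault shows up purely in the output.
Call chain: main.
First divergence: none; the two logs match at every position.
Execution walk:
  split_margin([10, 7, 3, 10, 7, 9, 12, 2]) -> 4  [called from count_flags, line 14]
  pack_ledger(0, 12) -> 12  [called from pack_ledger, line 4]
  pack_ledger(1, 11) -> 12  [called from pack_ledger, line 4]
  pack_ledger(2, 9) -> 12  [called from pack_ledger, line 4]
  pack_ledger(3, 6) -> 12  [called from pack_ledger, line 4]
  pack_ledger(4, 2) -> 12  [called from count_flags, line 16]
  count_flags([10, 7, 3, 10, 7, 9, 12, 2]) -> 12  [called from main, line 22]
Origin of each log line:
  1 — main, line 21
A correct fix: line 16: replace `2` with `0`.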